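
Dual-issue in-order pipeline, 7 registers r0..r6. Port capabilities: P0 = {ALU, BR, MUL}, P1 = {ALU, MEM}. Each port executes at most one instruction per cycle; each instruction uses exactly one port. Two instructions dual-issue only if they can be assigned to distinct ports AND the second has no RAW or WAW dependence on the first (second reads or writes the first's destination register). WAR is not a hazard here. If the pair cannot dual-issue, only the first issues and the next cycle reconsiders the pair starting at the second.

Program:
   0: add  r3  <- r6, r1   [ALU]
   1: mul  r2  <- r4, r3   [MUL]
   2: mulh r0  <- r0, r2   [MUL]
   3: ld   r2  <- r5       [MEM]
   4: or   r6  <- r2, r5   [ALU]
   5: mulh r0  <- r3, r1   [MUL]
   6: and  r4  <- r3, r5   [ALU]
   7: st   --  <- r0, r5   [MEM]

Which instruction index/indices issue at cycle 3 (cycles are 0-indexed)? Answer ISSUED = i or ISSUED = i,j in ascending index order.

ISSUED = 4,5

0. add @i0  | RAW r3
1. mul @i1  | no-port MUL/MUL
2. mulh+ld @i2,i3  | dual
3. or+mulh @i4,i5  | dual
4. and+st @i6,i7  | dual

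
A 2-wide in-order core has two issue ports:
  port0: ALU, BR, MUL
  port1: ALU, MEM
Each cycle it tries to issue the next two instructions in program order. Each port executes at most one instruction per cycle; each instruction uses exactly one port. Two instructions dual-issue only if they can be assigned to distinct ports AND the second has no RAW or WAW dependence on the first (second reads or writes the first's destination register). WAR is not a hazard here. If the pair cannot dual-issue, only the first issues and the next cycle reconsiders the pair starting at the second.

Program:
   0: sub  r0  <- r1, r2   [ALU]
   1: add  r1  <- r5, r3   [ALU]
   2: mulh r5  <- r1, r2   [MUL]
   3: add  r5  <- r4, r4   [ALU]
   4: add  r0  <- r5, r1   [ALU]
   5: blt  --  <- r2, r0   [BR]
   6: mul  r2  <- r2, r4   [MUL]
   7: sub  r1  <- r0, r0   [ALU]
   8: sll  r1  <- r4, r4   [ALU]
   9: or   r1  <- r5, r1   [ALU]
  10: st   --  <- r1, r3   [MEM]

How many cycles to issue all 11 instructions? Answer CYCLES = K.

c0: i0/i1 sub;add  pair
c1: i2 mulh  WAW r5
c2: i3 add  RAW r5
c3: i4 add  RAW r0
c4: i5 blt  no-port BR/MUL
c5: i6/i7 mul;sub  pair
c6: i8 sll  RAW+WAW r1
c7: i9 or  RAW r1
c8: i10 st  tail

CYCLES = 9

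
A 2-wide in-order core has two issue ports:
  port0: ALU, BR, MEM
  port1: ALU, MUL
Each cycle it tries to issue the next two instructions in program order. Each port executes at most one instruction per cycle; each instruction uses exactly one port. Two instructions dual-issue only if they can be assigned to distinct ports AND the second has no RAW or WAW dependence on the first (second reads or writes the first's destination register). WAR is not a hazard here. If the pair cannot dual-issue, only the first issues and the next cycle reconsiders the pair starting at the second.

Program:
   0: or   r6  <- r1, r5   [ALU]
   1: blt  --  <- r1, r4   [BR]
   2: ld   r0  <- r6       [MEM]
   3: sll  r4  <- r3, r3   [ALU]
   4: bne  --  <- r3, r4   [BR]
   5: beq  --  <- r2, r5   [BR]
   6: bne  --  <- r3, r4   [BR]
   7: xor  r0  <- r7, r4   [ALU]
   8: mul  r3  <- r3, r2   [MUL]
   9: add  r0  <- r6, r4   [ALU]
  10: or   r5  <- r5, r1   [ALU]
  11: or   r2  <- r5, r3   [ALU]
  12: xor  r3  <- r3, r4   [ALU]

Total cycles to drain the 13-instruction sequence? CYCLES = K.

CYCLES = 8

[0] i0&i1  or blt  -- dual
[1] i2&i3  ld sll  -- dual
[2] i4  bne  -- no-port BR/BR
[3] i5  beq  -- no-port BR/BR
[4] i6&i7  bne xor  -- dual
[5] i8&i9  mul add  -- dual
[6] i10  or  -- RAW r5
[7] i11&i12  or xor  -- dual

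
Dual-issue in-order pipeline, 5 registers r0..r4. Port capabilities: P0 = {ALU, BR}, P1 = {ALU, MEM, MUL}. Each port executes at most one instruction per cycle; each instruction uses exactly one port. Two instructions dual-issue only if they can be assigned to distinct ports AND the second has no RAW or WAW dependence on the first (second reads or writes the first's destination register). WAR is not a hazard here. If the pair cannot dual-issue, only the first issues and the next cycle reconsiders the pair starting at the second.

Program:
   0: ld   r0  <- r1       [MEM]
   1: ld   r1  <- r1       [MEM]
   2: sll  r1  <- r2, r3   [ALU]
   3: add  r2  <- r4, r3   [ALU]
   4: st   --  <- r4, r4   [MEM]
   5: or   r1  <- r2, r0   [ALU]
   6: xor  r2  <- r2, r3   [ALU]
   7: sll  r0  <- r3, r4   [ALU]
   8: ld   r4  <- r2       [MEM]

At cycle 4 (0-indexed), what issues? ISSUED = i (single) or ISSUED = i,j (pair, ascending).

ISSUED = 6,7

#0 head=0: ld i0 no-port MEM/MEM
#1 head=1: ld i1 WAW r1
#2 head=2: sll;add i2,i3 2-wide
#3 head=4: st;or i4,i5 2-wide
#4 head=6: xor;sll i6,i7 2-wide
#5 head=8: ld i8 tail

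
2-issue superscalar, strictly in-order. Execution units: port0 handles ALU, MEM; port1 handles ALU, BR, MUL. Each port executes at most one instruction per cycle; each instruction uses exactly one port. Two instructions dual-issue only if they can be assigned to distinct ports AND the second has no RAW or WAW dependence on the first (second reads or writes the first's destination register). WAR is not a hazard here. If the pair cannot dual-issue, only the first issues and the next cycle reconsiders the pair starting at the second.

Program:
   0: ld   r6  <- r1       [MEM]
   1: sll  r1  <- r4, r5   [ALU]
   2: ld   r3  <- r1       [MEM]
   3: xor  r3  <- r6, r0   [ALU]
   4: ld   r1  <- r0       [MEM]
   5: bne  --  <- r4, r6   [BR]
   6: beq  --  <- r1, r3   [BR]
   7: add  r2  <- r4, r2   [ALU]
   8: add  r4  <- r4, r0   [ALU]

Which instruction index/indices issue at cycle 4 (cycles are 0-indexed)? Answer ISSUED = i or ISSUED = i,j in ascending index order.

ISSUED = 6,7

  cy0 -> i0&i1 (ld.MEM+sll.ALU) dual
  cy1 -> i2 (ld.MEM) WAW r3
  cy2 -> i3&i4 (xor.ALU+ld.MEM) dual
  cy3 -> i5 (bne.BR) no-port BR/BR
  cy4 -> i6&i7 (beq.BR+add.ALU) dual
  cy5 -> i8 (add.ALU) tail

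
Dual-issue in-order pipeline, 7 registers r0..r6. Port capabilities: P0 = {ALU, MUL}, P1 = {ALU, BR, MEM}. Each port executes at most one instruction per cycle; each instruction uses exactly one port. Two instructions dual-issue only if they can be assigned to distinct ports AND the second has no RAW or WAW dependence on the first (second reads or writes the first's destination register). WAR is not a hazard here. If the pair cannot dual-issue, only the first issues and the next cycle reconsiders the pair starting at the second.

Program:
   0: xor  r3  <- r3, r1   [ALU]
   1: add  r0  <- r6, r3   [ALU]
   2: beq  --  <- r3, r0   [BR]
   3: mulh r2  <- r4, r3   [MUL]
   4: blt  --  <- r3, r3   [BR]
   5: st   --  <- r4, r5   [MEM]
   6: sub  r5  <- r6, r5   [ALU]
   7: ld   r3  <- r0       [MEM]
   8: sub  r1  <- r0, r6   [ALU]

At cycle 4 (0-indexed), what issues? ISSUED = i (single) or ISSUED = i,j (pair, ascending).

t=0 i0:xor.ALU ; RAW r3
t=1 i1:add.ALU ; RAW r0
t=2 i2&i3:beq.BR mulh.MUL ; pair
t=3 i4:blt.BR ; no-port BR/MEM
t=4 i5&i6:st.MEM sub.ALU ; pair
t=5 i7&i8:ld.MEM sub.ALU ; pair

ISSUED = 5,6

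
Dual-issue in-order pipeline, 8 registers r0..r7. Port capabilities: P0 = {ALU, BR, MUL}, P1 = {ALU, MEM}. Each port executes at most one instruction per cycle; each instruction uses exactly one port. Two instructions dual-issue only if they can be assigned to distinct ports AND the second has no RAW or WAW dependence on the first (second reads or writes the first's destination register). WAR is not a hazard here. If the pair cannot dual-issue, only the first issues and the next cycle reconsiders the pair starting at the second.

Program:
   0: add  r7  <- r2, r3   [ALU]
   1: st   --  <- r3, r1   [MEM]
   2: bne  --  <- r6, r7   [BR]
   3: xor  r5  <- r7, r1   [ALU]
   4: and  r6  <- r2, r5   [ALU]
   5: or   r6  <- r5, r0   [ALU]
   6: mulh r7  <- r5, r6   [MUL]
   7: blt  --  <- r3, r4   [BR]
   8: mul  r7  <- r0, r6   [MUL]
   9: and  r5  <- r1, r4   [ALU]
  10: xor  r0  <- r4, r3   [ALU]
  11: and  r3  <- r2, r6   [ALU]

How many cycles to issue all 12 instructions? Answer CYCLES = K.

[0] i0+i1  add+st  -- dual
[1] i2+i3  bne+xor  -- dual
[2] i4  and  -- WAW r6
[3] i5  or  -- RAW r6
[4] i6  mulh  -- no-port MUL/BR
[5] i7  blt  -- no-port BR/MUL
[6] i8+i9  mul+and  -- dual
[7] i10+i11  xor+and  -- dual

CYCLES = 8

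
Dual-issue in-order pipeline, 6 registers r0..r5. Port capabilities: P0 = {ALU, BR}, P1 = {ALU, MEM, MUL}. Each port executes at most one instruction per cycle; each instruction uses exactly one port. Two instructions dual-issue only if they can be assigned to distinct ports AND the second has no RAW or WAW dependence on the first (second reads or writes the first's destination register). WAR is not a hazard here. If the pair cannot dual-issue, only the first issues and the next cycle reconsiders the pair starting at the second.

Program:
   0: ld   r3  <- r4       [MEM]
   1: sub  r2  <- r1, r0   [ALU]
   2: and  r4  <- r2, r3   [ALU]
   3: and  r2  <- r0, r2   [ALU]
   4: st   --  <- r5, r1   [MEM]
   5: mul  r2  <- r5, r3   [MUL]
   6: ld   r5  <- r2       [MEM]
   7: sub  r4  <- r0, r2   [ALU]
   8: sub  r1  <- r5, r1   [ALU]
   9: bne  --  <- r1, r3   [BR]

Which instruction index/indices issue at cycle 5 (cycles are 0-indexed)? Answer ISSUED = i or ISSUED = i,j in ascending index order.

ISSUED = 8

0. ld sub @i0+i1  | dual
1. and and @i2+i3  | dual
2. st @i4  | no-port MEM/MUL
3. mul @i5  | no-port MUL/MEM
4. ld sub @i6+i7  | dual
5. sub @i8  | RAW r1
6. bne @i9  | tail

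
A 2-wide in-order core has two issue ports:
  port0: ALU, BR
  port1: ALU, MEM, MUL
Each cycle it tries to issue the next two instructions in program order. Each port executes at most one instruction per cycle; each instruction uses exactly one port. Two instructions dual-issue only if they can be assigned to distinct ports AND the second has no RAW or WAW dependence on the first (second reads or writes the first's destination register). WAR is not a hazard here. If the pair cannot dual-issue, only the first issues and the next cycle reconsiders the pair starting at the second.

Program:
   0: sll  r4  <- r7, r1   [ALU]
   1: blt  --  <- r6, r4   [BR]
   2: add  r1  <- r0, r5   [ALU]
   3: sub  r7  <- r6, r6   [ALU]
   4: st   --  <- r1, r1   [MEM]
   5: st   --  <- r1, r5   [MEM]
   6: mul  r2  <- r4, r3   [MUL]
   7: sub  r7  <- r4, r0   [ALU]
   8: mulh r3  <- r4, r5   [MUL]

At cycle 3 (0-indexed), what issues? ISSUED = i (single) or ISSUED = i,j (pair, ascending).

ISSUED = 5

t=0 i0:sll ; RAW r4
t=1 i1+i2:blt+add ; dual
t=2 i3+i4:sub+st ; dual
t=3 i5:st ; no-port MEM/MUL
t=4 i6+i7:mul+sub ; dual
t=5 i8:mulh ; tail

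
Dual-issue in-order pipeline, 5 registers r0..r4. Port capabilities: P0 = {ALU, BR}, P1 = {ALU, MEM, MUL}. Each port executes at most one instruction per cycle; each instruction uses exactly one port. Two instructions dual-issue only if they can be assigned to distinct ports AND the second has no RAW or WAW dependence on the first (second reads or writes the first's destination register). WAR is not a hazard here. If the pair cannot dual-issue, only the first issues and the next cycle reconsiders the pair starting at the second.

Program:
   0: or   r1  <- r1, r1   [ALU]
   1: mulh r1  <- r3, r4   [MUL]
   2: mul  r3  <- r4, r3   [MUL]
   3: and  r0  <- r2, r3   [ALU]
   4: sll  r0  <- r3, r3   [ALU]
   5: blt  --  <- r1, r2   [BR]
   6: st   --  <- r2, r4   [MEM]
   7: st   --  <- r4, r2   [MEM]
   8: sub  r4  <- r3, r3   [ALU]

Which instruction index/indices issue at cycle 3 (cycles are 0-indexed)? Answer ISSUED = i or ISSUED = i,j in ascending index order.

ISSUED = 3

t=0 i0:or ; WAW r1
t=1 i1:mulh ; no-port MUL/MUL
t=2 i2:mul ; RAW r3
t=3 i3:and ; WAW r0
t=4 i4+i5:sll+blt ; dual
t=5 i6:st ; no-port MEM/MEM
t=6 i7+i8:st+sub ; dual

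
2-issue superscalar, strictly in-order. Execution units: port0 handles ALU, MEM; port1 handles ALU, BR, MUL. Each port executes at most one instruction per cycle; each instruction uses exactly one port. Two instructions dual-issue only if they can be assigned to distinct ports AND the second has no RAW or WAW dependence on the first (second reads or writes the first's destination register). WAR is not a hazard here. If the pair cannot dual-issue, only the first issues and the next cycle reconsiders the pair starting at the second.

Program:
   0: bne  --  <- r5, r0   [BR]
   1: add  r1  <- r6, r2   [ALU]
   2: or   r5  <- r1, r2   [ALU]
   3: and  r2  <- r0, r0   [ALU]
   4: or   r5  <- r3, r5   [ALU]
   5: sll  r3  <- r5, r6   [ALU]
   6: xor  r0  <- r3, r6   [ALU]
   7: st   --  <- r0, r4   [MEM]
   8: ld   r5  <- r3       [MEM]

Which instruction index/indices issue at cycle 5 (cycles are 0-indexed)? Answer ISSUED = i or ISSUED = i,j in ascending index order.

0. bne;add @i0&i1  | 2-wide
1. or;and @i2&i3  | 2-wide
2. or @i4  | RAW r5
3. sll @i5  | RAW r3
4. xor @i6  | RAW r0
5. st @i7  | no-port MEM/MEM
6. ld @i8  | tail

ISSUED = 7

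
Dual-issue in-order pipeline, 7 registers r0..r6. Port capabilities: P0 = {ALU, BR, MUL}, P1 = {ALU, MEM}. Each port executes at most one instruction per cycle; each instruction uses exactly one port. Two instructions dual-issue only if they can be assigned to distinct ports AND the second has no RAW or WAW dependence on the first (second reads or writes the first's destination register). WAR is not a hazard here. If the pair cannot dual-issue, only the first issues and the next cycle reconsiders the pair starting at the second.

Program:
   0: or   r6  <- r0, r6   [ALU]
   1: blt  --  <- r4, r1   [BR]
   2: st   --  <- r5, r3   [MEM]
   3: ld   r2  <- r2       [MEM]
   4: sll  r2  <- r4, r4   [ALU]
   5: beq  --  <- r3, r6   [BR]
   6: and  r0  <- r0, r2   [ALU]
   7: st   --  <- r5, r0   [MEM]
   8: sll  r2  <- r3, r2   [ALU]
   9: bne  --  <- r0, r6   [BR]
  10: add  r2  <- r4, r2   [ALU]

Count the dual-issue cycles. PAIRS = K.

PAIRS = 4

c0: i0,i1 or.ALU;blt.BR  pair
c1: i2 st.MEM  no-port MEM/MEM
c2: i3 ld.MEM  WAW r2
c3: i4,i5 sll.ALU;beq.BR  pair
c4: i6 and.ALU  RAW r0
c5: i7,i8 st.MEM;sll.ALU  pair
c6: i9,i10 bne.BR;add.ALU  pair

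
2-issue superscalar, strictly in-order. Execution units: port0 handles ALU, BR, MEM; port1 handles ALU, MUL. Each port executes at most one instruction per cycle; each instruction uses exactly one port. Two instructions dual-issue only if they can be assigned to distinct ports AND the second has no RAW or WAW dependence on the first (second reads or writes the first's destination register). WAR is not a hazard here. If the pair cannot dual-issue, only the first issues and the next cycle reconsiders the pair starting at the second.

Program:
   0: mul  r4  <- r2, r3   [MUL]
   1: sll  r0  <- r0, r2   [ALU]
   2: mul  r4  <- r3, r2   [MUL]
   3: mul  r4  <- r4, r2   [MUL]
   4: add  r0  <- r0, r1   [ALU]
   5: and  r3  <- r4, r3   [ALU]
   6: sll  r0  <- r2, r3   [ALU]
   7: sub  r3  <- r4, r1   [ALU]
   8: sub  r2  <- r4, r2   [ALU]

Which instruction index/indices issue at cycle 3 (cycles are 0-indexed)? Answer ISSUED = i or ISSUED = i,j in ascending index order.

ISSUED = 5

[0] i0,i1  mul.MUL+sll.ALU  -- pair
[1] i2  mul.MUL  -- no-port MUL/MUL
[2] i3,i4  mul.MUL+add.ALU  -- pair
[3] i5  and.ALU  -- RAW r3
[4] i6,i7  sll.ALU+sub.ALU  -- pair
[5] i8  sub.ALU  -- tail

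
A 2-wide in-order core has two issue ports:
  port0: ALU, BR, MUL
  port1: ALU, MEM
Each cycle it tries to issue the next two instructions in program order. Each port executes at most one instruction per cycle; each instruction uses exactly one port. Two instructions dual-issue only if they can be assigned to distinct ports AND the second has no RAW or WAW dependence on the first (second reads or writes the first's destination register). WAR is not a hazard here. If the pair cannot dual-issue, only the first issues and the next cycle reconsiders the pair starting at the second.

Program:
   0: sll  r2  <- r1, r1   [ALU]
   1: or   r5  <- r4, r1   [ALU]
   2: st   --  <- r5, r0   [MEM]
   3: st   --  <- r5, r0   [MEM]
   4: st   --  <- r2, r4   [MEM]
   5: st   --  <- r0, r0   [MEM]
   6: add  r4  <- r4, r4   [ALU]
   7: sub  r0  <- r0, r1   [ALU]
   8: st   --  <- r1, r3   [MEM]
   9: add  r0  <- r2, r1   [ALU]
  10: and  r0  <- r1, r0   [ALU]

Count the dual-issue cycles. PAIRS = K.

  cy0 -> i0/i1 (sll+or) dual
  cy1 -> i2 (st) no-port MEM/MEM
  cy2 -> i3 (st) no-port MEM/MEM
  cy3 -> i4 (st) no-port MEM/MEM
  cy4 -> i5/i6 (st+add) dual
  cy5 -> i7/i8 (sub+st) dual
  cy6 -> i9 (add) RAW+WAW r0
  cy7 -> i10 (and) tail

PAIRS = 3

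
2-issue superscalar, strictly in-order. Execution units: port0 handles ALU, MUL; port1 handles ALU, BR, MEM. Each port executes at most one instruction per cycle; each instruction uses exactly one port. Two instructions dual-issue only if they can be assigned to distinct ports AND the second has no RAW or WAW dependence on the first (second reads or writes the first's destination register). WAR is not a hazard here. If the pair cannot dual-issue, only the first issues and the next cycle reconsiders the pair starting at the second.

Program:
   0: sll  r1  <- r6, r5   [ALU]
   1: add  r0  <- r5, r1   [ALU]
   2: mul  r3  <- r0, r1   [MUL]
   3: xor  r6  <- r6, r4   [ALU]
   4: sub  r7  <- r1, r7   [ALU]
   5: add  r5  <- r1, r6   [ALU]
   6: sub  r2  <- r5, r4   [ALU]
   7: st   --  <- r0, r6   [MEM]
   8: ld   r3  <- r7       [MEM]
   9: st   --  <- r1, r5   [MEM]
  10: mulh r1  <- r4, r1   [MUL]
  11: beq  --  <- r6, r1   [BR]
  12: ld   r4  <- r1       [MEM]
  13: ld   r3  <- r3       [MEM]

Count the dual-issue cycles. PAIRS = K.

c0: i0 sll  RAW r1
c1: i1 add  RAW r0
c2: i2+i3 mul xor  dual
c3: i4+i5 sub add  dual
c4: i6+i7 sub st  dual
c5: i8 ld  no-port MEM/MEM
c6: i9+i10 st mulh  dual
c7: i11 beq  no-port BR/MEM
c8: i12 ld  no-port MEM/MEM
c9: i13 ld  tail

PAIRS = 4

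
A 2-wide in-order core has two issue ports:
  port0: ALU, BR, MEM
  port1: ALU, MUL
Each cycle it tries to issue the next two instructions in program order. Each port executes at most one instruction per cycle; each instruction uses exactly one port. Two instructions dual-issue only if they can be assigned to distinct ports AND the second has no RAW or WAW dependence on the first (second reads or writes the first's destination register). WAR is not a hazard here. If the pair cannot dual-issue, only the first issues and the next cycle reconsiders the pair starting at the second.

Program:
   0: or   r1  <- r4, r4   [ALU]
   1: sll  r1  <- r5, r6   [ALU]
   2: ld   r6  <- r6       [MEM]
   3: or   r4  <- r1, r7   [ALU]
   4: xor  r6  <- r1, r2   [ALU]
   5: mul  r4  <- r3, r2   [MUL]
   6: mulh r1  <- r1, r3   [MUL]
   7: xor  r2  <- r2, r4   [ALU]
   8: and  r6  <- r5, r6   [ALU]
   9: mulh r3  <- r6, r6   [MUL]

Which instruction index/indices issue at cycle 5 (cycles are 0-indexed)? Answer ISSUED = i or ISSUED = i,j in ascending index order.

[0] i0  or.ALU  -- WAW r1
[1] i1&i2  sll.ALU+ld.MEM  -- dual
[2] i3&i4  or.ALU+xor.ALU  -- dual
[3] i5  mul.MUL  -- no-port MUL/MUL
[4] i6&i7  mulh.MUL+xor.ALU  -- dual
[5] i8  and.ALU  -- RAW r6
[6] i9  mulh.MUL  -- tail

ISSUED = 8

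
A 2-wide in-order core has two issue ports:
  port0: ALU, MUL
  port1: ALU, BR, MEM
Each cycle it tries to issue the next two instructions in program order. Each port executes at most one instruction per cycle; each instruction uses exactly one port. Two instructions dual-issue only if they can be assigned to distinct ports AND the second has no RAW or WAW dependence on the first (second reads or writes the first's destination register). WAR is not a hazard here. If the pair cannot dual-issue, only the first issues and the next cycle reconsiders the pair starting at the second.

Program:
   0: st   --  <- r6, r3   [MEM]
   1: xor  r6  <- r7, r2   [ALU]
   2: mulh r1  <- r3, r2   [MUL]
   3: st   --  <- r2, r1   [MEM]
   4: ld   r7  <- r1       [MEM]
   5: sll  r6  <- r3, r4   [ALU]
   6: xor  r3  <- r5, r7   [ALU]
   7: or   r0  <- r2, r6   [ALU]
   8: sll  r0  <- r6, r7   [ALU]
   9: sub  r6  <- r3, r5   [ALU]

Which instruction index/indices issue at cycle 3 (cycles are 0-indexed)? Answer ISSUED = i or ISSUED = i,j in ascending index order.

[0] i0&i1  st;xor  -- dual
[1] i2  mulh  -- RAW r1
[2] i3  st  -- no-port MEM/MEM
[3] i4&i5  ld;sll  -- dual
[4] i6&i7  xor;or  -- dual
[5] i8&i9  sll;sub  -- dual

ISSUED = 4,5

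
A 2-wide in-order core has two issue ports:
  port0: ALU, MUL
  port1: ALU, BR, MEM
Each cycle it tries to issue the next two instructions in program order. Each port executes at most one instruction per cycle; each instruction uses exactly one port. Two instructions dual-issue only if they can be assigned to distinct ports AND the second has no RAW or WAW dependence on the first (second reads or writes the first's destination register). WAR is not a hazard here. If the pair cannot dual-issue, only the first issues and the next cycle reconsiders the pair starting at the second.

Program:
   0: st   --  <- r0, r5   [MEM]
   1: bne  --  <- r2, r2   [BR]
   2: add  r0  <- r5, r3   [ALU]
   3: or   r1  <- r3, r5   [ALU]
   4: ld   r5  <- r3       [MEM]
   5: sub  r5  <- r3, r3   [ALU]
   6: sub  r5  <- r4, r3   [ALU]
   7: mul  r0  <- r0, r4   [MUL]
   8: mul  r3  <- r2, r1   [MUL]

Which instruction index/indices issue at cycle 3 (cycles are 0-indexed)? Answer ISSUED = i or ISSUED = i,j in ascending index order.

0. st.MEM @i0  | no-port MEM/BR
1. bne.BR+add.ALU @i1&i2  | pair
2. or.ALU+ld.MEM @i3&i4  | pair
3. sub.ALU @i5  | WAW r5
4. sub.ALU+mul.MUL @i6&i7  | pair
5. mul.MUL @i8  | tail

ISSUED = 5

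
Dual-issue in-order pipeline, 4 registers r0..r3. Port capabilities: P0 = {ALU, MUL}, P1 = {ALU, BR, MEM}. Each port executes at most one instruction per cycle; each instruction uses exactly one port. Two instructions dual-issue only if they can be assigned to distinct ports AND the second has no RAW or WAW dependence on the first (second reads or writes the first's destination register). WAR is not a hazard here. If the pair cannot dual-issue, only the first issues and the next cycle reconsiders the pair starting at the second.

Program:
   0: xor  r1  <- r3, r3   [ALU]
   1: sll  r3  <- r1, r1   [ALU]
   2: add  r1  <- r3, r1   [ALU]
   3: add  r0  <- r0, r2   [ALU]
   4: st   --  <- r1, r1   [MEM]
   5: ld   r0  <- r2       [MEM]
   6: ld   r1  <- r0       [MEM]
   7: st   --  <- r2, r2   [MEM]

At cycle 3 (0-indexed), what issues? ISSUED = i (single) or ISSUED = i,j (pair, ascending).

ISSUED = 4

t=0 i0:xor.ALU ; RAW r1
t=1 i1:sll.ALU ; RAW r3
t=2 i2+i3:add.ALU+add.ALU ; 2-wide
t=3 i4:st.MEM ; no-port MEM/MEM
t=4 i5:ld.MEM ; no-port MEM/MEM
t=5 i6:ld.MEM ; no-port MEM/MEM
t=6 i7:st.MEM ; tail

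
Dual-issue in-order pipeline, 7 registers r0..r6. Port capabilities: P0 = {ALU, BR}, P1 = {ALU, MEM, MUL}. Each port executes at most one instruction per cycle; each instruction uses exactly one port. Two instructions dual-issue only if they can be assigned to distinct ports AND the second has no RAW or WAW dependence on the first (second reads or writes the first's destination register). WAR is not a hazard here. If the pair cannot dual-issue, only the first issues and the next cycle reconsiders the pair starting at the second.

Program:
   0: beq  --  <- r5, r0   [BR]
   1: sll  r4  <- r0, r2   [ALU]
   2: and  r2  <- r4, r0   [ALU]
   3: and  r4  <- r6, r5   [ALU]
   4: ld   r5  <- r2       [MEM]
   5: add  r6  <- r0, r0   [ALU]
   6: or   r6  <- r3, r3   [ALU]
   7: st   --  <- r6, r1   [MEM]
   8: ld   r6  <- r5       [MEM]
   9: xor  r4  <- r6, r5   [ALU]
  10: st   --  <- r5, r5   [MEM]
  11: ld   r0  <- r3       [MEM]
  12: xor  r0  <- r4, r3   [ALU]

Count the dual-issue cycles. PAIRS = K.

0. beq;sll @i0,i1  | pair
1. and;and @i2,i3  | pair
2. ld;add @i4,i5  | pair
3. or @i6  | RAW r6
4. st @i7  | no-port MEM/MEM
5. ld @i8  | RAW r6
6. xor;st @i9,i10  | pair
7. ld @i11  | WAW r0
8. xor @i12  | tail

PAIRS = 4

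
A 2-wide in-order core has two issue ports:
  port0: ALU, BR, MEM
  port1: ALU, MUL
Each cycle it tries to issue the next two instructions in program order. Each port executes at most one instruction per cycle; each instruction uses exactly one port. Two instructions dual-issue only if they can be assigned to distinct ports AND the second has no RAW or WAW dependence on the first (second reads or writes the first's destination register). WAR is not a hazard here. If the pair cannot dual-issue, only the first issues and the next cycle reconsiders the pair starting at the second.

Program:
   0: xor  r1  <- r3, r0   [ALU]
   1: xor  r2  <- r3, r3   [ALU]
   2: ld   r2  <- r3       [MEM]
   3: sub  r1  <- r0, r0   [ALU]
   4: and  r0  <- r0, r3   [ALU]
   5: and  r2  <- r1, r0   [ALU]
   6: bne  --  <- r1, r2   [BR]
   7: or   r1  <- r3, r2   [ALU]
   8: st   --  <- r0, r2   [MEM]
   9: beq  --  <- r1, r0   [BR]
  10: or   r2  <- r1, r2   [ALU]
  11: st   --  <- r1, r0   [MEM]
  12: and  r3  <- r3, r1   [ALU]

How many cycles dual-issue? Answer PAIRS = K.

PAIRS = 5

c0: i0/i1 xor+xor  dual
c1: i2/i3 ld+sub  dual
c2: i4 and  RAW r0
c3: i5 and  RAW r2
c4: i6/i7 bne+or  dual
c5: i8 st  no-port MEM/BR
c6: i9/i10 beq+or  dual
c7: i11/i12 st+and  dual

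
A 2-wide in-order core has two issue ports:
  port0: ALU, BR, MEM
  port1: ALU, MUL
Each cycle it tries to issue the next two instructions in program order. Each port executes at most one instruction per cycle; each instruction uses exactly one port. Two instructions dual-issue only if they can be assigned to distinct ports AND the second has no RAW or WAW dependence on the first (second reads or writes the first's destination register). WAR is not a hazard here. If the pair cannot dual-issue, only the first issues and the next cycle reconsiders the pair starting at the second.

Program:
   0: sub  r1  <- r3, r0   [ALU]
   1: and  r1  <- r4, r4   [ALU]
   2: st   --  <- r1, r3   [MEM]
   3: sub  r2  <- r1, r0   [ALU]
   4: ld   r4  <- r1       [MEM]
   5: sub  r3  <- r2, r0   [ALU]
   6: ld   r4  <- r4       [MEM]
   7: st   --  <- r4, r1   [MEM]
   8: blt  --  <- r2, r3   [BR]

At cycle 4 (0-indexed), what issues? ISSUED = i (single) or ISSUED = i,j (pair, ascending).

ISSUED = 6

c0: i0 sub  WAW r1
c1: i1 and  RAW r1
c2: i2&i3 st/sub  pair
c3: i4&i5 ld/sub  pair
c4: i6 ld  no-port MEM/MEM
c5: i7 st  no-port MEM/BR
c6: i8 blt  tail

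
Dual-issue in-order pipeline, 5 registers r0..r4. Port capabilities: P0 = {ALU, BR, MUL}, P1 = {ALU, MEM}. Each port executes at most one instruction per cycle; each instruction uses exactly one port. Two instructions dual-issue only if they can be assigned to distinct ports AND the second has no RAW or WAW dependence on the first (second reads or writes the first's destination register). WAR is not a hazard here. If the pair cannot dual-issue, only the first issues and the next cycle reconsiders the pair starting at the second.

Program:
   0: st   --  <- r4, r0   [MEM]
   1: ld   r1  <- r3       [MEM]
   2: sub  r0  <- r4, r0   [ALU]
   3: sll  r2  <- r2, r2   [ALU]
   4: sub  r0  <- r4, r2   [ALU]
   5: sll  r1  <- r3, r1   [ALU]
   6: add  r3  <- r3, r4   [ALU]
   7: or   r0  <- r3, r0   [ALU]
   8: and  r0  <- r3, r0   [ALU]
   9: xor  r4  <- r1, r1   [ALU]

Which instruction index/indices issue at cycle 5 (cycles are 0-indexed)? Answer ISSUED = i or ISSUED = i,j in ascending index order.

0. st @i0  | no-port MEM/MEM
1. ld/sub @i1,i2  | pair
2. sll @i3  | RAW r2
3. sub/sll @i4,i5  | pair
4. add @i6  | RAW r3
5. or @i7  | RAW+WAW r0
6. and/xor @i8,i9  | pair

ISSUED = 7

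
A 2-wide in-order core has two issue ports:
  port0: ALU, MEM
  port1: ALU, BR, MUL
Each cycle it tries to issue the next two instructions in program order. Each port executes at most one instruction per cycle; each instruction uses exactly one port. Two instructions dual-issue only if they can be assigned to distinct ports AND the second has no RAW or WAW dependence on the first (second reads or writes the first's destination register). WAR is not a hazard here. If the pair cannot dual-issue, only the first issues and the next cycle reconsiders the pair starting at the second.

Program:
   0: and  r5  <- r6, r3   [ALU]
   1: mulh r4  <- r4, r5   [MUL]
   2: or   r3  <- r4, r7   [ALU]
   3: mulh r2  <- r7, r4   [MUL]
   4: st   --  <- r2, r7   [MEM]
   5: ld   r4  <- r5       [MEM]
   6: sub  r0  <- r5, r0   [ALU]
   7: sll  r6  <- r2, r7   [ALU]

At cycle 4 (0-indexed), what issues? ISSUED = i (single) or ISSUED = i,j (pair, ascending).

ISSUED = 5,6

c0: i0 and.ALU  RAW r5
c1: i1 mulh.MUL  RAW r4
c2: i2,i3 or.ALU/mulh.MUL  pair
c3: i4 st.MEM  no-port MEM/MEM
c4: i5,i6 ld.MEM/sub.ALU  pair
c5: i7 sll.ALU  tail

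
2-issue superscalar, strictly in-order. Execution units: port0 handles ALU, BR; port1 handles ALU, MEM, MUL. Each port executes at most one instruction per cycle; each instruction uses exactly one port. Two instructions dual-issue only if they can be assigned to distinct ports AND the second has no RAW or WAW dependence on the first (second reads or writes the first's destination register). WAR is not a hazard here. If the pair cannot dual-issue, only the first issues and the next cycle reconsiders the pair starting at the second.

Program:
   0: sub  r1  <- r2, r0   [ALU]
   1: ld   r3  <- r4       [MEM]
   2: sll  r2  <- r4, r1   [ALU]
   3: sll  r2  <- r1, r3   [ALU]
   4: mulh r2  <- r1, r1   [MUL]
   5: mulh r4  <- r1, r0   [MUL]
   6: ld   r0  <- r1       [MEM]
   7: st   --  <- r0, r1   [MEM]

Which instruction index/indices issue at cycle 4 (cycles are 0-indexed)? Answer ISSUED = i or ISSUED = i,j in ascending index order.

[0] i0,i1  sub+ld  -- 2-wide
[1] i2  sll  -- WAW r2
[2] i3  sll  -- WAW r2
[3] i4  mulh  -- no-port MUL/MUL
[4] i5  mulh  -- no-port MUL/MEM
[5] i6  ld  -- no-port MEM/MEM
[6] i7  st  -- tail

ISSUED = 5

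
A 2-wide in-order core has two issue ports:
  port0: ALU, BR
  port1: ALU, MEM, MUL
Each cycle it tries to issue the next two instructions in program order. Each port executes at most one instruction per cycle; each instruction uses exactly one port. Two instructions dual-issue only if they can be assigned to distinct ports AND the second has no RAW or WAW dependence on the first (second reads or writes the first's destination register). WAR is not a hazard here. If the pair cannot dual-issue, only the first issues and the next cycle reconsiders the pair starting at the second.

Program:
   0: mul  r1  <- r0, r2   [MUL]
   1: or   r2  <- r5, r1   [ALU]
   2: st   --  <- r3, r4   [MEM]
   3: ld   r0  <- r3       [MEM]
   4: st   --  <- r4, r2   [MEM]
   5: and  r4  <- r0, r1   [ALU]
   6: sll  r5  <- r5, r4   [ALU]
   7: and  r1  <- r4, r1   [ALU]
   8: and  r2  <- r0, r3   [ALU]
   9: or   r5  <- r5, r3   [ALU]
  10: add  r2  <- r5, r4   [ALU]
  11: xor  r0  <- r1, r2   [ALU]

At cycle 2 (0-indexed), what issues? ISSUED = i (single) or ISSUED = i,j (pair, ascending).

[0] i0  mul.MUL  -- RAW r1
[1] i1,i2  or.ALU st.MEM  -- dual
[2] i3  ld.MEM  -- no-port MEM/MEM
[3] i4,i5  st.MEM and.ALU  -- dual
[4] i6,i7  sll.ALU and.ALU  -- dual
[5] i8,i9  and.ALU or.ALU  -- dual
[6] i10  add.ALU  -- RAW r2
[7] i11  xor.ALU  -- tail

ISSUED = 3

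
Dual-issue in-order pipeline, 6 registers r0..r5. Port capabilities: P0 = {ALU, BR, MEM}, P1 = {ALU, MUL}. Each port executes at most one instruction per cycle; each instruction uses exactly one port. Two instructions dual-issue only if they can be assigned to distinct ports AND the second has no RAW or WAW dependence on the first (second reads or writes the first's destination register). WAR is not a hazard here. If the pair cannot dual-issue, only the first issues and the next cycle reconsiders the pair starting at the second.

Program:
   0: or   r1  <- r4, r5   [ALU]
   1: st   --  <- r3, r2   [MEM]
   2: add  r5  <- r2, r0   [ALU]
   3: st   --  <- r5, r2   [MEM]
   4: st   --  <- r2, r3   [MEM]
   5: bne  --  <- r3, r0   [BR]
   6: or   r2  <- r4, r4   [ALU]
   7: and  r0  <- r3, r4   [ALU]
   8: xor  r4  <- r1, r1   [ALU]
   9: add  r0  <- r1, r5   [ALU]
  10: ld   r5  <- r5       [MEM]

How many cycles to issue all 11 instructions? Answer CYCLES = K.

#0 head=0: or.ALU st.MEM i0,i1 2-wide
#1 head=2: add.ALU i2 RAW r5
#2 head=3: st.MEM i3 no-port MEM/MEM
#3 head=4: st.MEM i4 no-port MEM/BR
#4 head=5: bne.BR or.ALU i5,i6 2-wide
#5 head=7: and.ALU xor.ALU i7,i8 2-wide
#6 head=9: add.ALU ld.MEM i9,i10 2-wide

CYCLES = 7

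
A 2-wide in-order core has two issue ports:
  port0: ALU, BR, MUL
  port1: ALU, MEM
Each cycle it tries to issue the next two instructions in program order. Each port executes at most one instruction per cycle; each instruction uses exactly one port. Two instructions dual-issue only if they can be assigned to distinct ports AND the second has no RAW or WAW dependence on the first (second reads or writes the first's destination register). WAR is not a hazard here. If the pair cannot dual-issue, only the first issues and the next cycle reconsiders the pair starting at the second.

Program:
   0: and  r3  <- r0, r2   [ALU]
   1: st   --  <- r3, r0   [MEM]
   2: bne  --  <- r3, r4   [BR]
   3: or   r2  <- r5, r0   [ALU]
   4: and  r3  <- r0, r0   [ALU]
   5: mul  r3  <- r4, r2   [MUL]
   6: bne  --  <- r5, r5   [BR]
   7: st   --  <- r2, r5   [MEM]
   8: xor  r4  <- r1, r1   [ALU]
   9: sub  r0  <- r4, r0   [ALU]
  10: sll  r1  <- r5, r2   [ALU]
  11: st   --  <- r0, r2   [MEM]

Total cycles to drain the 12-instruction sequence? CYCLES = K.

CYCLES = 8

  cy0 -> i0 (and) RAW r3
  cy1 -> i1,i2 (st;bne) dual
  cy2 -> i3,i4 (or;and) dual
  cy3 -> i5 (mul) no-port MUL/BR
  cy4 -> i6,i7 (bne;st) dual
  cy5 -> i8 (xor) RAW r4
  cy6 -> i9,i10 (sub;sll) dual
  cy7 -> i11 (st) tail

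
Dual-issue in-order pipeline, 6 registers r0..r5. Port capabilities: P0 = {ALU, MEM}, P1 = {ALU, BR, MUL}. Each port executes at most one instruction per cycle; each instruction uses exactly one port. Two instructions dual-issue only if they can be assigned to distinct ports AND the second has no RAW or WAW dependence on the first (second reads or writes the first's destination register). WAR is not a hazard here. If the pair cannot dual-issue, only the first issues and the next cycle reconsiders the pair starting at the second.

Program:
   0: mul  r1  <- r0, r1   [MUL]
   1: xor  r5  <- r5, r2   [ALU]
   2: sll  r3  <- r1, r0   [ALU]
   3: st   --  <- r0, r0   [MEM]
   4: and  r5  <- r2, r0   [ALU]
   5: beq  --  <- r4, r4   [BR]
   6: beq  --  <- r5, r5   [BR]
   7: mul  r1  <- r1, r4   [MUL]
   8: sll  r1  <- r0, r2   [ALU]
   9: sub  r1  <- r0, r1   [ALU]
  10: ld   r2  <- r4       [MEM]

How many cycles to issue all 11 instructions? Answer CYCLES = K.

CYCLES = 7

t=0 i0+i1:mul.MUL;xor.ALU ; dual
t=1 i2+i3:sll.ALU;st.MEM ; dual
t=2 i4+i5:and.ALU;beq.BR ; dual
t=3 i6:beq.BR ; no-port BR/MUL
t=4 i7:mul.MUL ; WAW r1
t=5 i8:sll.ALU ; RAW+WAW r1
t=6 i9+i10:sub.ALU;ld.MEM ; dual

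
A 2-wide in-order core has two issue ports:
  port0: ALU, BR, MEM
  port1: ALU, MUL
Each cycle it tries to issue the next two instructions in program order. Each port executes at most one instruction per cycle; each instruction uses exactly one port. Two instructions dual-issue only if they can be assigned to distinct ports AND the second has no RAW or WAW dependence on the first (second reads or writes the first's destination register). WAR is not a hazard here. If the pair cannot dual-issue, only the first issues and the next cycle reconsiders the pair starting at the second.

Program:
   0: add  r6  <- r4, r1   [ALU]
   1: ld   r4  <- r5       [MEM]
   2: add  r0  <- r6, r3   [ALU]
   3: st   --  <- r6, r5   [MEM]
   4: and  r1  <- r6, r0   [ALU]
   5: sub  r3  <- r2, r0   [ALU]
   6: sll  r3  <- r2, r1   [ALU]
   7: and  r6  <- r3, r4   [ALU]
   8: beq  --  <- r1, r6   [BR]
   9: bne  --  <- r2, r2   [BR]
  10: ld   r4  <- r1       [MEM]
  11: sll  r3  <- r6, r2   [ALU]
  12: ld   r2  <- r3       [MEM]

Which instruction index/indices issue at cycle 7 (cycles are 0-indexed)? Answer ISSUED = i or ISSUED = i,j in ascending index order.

ISSUED = 10,11

[0] i0+i1  add/ld  -- pair
[1] i2+i3  add/st  -- pair
[2] i4+i5  and/sub  -- pair
[3] i6  sll  -- RAW r3
[4] i7  and  -- RAW r6
[5] i8  beq  -- no-port BR/BR
[6] i9  bne  -- no-port BR/MEM
[7] i10+i11  ld/sll  -- pair
[8] i12  ld  -- tail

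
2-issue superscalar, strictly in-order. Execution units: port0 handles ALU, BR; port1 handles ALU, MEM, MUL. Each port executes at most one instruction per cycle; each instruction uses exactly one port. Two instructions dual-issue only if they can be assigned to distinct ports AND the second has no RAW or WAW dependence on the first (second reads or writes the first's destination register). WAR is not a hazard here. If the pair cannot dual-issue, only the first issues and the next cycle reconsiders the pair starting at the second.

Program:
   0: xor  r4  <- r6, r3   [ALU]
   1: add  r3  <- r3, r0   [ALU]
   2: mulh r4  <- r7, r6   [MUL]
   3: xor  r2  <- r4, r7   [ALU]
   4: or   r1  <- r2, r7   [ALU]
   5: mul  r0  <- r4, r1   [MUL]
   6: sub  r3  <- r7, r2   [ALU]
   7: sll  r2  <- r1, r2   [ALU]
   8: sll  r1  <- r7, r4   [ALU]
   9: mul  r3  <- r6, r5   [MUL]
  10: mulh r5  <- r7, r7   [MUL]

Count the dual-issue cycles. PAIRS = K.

  cy0 -> i0+i1 (xor.ALU;add.ALU) dual
  cy1 -> i2 (mulh.MUL) RAW r4
  cy2 -> i3 (xor.ALU) RAW r2
  cy3 -> i4 (or.ALU) RAW r1
  cy4 -> i5+i6 (mul.MUL;sub.ALU) dual
  cy5 -> i7+i8 (sll.ALU;sll.ALU) dual
  cy6 -> i9 (mul.MUL) no-port MUL/MUL
  cy7 -> i10 (mulh.MUL) tail

PAIRS = 3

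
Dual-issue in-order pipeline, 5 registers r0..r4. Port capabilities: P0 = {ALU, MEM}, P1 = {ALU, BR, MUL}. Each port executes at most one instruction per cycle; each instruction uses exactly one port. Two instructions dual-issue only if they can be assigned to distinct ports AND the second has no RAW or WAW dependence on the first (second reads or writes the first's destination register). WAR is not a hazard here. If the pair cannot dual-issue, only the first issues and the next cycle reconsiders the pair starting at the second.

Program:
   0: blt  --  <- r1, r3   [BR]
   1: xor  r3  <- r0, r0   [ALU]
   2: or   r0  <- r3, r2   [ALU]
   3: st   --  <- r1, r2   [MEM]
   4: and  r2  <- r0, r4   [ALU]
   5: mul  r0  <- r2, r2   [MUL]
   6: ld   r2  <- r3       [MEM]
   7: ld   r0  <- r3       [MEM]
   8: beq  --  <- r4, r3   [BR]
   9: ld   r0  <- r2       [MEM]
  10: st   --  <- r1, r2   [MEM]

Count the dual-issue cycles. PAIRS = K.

  cy0 -> i0+i1 (blt.BR;xor.ALU) dual
  cy1 -> i2+i3 (or.ALU;st.MEM) dual
  cy2 -> i4 (and.ALU) RAW r2
  cy3 -> i5+i6 (mul.MUL;ld.MEM) dual
  cy4 -> i7+i8 (ld.MEM;beq.BR) dual
  cy5 -> i9 (ld.MEM) no-port MEM/MEM
  cy6 -> i10 (st.MEM) tail

PAIRS = 4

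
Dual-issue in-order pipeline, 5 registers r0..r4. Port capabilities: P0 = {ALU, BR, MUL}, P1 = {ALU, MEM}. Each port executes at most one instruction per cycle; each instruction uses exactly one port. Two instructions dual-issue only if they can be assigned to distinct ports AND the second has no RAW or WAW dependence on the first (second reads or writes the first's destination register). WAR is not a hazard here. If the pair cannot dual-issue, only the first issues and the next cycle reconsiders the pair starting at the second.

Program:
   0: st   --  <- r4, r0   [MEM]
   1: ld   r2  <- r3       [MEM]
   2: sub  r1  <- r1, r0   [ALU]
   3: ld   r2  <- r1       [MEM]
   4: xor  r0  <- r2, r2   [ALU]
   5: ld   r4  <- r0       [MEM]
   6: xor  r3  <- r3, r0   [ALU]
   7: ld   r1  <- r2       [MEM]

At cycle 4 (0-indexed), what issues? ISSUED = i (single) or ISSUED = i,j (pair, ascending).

0. st @i0  | no-port MEM/MEM
1. ld;sub @i1&i2  | pair
2. ld @i3  | RAW r2
3. xor @i4  | RAW r0
4. ld;xor @i5&i6  | pair
5. ld @i7  | tail

ISSUED = 5,6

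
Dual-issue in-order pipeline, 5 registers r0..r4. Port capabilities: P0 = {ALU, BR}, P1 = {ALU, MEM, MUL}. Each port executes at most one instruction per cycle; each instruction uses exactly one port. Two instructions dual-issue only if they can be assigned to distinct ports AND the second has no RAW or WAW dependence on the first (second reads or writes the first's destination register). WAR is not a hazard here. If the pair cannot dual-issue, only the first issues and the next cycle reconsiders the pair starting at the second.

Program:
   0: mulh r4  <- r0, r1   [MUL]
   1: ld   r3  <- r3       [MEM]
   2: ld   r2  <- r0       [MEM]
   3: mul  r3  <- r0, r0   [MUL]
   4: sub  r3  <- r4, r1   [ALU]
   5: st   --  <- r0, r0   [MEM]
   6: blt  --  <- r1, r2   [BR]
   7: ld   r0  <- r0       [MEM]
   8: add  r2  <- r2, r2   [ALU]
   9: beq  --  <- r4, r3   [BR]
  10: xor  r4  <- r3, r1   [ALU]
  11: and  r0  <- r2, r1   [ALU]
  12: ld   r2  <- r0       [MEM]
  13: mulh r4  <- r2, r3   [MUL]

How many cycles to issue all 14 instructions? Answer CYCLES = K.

c0: i0 mulh.MUL  no-port MUL/MEM
c1: i1 ld.MEM  no-port MEM/MEM
c2: i2 ld.MEM  no-port MEM/MUL
c3: i3 mul.MUL  WAW r3
c4: i4&i5 sub.ALU/st.MEM  pair
c5: i6&i7 blt.BR/ld.MEM  pair
c6: i8&i9 add.ALU/beq.BR  pair
c7: i10&i11 xor.ALU/and.ALU  pair
c8: i12 ld.MEM  no-port MEM/MUL
c9: i13 mulh.MUL  tail

CYCLES = 10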